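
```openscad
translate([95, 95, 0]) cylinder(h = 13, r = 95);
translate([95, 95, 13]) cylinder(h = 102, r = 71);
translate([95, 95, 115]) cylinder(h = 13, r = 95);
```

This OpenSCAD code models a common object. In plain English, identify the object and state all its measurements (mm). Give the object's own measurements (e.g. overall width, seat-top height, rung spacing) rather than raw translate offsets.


A spool: two coaxial disc flanges of radius 95 mm and thickness 13 mm, joined by a core cylinder of radius 71 mm and height 102 mm. The lower flange rests on z = 0 and the three cylinders share a vertical axis.


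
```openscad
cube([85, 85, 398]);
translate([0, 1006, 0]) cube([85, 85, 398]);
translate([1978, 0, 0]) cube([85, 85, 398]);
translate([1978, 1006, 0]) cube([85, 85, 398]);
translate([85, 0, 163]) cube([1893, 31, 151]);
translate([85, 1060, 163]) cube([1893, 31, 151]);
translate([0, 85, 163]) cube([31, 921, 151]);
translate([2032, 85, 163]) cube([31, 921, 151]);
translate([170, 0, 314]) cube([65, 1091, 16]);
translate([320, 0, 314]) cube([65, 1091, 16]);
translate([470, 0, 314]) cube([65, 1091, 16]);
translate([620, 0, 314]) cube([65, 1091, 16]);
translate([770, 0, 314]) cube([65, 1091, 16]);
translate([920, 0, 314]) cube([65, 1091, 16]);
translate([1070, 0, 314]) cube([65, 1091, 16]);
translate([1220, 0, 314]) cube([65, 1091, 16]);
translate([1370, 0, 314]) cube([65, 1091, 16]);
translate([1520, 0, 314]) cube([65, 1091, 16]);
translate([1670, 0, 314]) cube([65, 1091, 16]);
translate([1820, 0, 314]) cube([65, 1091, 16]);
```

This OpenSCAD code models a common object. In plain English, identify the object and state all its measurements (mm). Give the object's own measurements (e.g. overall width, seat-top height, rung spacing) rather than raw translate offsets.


A bed frame 2063 mm long (x) by 1091 mm wide (y). Four 85×85 mm corner posts, 398 mm tall, at the corners of the footprint. Four rails of 31 mm thickness and 151 mm height run between adjacent posts with their undersides at z = 163 mm, their outer faces flush with the outside of the frame (the two x-running rails run between the posts' inner faces; the two y-running rails run between the posts' inner faces). 12 slats, each 65 mm wide (x) and 16 mm thick, lie across the top of the two x-running rails, running the full 1091 mm width of the frame in y; along x they sit between the end posts with a 85 mm gap after the −x posts and between neighbouring slats, leaving 93 mm before the +x posts.


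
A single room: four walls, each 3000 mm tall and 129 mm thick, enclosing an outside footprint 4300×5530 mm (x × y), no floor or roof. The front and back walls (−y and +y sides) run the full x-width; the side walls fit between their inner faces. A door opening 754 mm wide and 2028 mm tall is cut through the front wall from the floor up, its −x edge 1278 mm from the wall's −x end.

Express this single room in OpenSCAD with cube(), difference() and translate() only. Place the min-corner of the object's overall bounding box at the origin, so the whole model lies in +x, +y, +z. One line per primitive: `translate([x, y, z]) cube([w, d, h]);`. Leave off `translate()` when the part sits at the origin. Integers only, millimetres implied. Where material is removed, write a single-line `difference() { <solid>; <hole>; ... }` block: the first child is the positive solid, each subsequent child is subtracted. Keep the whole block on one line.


difference() { cube([4300, 129, 3000]); translate([1278, 0, 0]) cube([754, 129, 2028]); }
translate([0, 5401, 0]) cube([4300, 129, 3000]);
translate([0, 129, 0]) cube([129, 5272, 3000]);
translate([4171, 129, 0]) cube([129, 5272, 3000]);


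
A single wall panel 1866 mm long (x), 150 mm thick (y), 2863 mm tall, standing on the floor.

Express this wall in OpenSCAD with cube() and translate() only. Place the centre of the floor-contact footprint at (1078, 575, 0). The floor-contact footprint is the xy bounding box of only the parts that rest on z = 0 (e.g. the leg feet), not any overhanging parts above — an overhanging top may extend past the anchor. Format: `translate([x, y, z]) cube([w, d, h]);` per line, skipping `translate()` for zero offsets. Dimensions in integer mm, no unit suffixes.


translate([145, 500, 0]) cube([1866, 150, 2863]);


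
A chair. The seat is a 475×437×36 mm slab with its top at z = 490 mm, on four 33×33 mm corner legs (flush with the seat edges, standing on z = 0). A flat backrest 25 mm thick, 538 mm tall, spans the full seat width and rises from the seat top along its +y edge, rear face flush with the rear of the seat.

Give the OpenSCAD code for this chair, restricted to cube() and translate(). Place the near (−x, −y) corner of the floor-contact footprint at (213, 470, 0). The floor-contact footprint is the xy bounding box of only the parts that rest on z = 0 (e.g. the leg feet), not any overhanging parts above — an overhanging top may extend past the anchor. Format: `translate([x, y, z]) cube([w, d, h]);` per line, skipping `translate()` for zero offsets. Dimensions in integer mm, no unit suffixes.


// leg_h = 490 - 36 = 454
translate([213, 470, 454]) cube([475, 437, 36]);
translate([213, 470, 0]) cube([33, 33, 454]);
translate([655, 470, 0]) cube([33, 33, 454]);
translate([213, 874, 0]) cube([33, 33, 454]);
translate([655, 874, 0]) cube([33, 33, 454]);
translate([213, 882, 490]) cube([475, 25, 538]);


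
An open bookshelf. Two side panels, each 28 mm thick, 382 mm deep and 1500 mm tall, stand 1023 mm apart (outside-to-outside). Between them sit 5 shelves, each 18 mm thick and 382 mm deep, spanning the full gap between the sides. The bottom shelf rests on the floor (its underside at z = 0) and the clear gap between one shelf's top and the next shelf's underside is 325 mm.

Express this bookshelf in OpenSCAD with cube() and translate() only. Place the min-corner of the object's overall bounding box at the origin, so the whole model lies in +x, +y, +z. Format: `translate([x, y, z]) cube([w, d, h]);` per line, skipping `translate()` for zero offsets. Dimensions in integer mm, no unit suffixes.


cube([28, 382, 1500]);
translate([995, 0, 0]) cube([28, 382, 1500]);
translate([28, 0, 0]) cube([967, 382, 18]);
translate([28, 0, 343]) cube([967, 382, 18]);
translate([28, 0, 686]) cube([967, 382, 18]);
translate([28, 0, 1029]) cube([967, 382, 18]);
translate([28, 0, 1372]) cube([967, 382, 18]);


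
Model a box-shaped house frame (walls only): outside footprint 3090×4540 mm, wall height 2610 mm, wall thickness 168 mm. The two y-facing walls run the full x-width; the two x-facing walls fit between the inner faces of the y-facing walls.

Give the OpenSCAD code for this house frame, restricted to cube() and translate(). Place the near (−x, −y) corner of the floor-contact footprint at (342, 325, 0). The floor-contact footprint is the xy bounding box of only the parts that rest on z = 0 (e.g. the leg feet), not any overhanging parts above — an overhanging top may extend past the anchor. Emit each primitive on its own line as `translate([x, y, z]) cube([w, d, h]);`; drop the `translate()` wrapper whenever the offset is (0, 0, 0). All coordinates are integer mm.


translate([342, 325, 0]) cube([3090, 168, 2610]);
translate([342, 4697, 0]) cube([3090, 168, 2610]);
translate([342, 493, 0]) cube([168, 4204, 2610]);
translate([3264, 493, 0]) cube([168, 4204, 2610]);


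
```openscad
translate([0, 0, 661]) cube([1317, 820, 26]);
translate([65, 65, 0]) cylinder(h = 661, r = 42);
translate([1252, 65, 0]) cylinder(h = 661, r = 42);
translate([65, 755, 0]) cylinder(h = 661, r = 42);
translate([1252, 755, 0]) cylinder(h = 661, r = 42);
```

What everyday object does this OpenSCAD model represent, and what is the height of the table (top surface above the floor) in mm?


A table. The table height is 687 mm.

A 1317×820×26 slab sits at z = 661 on four Ø84 mm round legs — a table. The top surface is at 661 + 26 = 687 mm.


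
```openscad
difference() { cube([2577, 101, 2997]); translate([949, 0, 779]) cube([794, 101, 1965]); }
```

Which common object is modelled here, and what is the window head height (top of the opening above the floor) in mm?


A wall with a window opening. The window head height is 2744 mm.

A wall with a rectangular opening subtracted — a window. Sill at z = 779, opening 1965 mm tall, so the head is at 779 + 1965 = 2744 mm.


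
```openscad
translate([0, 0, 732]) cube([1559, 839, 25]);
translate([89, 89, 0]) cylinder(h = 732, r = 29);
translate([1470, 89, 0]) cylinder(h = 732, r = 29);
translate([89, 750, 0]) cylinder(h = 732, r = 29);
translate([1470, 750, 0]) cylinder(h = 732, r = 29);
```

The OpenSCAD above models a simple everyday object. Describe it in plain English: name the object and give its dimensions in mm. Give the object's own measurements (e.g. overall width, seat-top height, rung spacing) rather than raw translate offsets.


A table: top 1559 mm (x) × 839 mm (y), 25 mm thick, upper face at z = 757 mm, on four round legs of 58 mm diameter, each leg's bounding box inset 60 mm from the nearest pair of top edges from z = 0 to the bottom of the top.


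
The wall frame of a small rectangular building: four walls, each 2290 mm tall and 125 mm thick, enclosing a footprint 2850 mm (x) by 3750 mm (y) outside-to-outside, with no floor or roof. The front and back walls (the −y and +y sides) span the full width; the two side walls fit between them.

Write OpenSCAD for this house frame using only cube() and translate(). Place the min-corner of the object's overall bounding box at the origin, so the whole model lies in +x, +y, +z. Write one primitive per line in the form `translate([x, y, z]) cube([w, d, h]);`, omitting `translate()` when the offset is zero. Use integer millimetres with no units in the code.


cube([2850, 125, 2290]);
translate([0, 3625, 0]) cube([2850, 125, 2290]);
translate([0, 125, 0]) cube([125, 3500, 2290]);
translate([2725, 125, 0]) cube([125, 3500, 2290]);


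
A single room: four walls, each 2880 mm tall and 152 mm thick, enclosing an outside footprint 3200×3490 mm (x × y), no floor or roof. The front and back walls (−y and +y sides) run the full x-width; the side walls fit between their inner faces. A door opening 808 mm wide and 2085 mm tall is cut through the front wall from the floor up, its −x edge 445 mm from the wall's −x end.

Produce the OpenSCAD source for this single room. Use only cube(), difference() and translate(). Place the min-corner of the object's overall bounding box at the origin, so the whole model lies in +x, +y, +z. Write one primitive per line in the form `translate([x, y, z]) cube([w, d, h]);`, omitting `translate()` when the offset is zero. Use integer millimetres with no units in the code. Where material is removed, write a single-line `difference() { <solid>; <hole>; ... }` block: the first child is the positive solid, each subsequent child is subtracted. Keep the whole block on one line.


difference() { cube([3200, 152, 2880]); translate([445, 0, 0]) cube([808, 152, 2085]); }
translate([0, 3338, 0]) cube([3200, 152, 2880]);
translate([0, 152, 0]) cube([152, 3186, 2880]);
translate([3048, 152, 0]) cube([152, 3186, 2880]);


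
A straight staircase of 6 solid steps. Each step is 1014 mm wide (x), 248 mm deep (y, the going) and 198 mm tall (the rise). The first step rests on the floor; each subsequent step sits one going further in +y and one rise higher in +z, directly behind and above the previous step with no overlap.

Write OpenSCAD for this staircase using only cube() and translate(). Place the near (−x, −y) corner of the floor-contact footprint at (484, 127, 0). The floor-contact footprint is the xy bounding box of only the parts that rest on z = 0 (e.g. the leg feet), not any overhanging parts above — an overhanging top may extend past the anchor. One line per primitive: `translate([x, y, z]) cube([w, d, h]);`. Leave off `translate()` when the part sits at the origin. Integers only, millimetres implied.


translate([484, 127, 0]) cube([1014, 248, 198]);
translate([484, 375, 198]) cube([1014, 248, 198]);
translate([484, 623, 396]) cube([1014, 248, 198]);
translate([484, 871, 594]) cube([1014, 248, 198]);
translate([484, 1119, 792]) cube([1014, 248, 198]);
translate([484, 1367, 990]) cube([1014, 248, 198]);


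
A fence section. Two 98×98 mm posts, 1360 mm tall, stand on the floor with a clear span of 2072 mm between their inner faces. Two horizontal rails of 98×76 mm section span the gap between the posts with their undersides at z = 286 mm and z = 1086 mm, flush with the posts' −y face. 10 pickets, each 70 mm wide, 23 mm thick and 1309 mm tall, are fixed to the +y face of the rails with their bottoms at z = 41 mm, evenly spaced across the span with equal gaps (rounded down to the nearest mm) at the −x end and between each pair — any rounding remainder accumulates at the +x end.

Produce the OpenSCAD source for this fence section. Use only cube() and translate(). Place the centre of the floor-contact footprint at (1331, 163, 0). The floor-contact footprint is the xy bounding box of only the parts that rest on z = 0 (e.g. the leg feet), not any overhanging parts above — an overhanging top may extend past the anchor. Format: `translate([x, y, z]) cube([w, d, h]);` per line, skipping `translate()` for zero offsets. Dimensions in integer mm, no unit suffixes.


translate([197, 114, 0]) cube([98, 98, 1360]);
translate([2367, 114, 0]) cube([98, 98, 1360]);
translate([295, 114, 286]) cube([2072, 98, 76]);
translate([295, 114, 1086]) cube([2072, 98, 76]);
translate([419, 212, 41]) cube([70, 23, 1309]);
translate([613, 212, 41]) cube([70, 23, 1309]);
translate([807, 212, 41]) cube([70, 23, 1309]);
translate([1001, 212, 41]) cube([70, 23, 1309]);
translate([1195, 212, 41]) cube([70, 23, 1309]);
translate([1389, 212, 41]) cube([70, 23, 1309]);
translate([1583, 212, 41]) cube([70, 23, 1309]);
translate([1777, 212, 41]) cube([70, 23, 1309]);
translate([1971, 212, 41]) cube([70, 23, 1309]);
translate([2165, 212, 41]) cube([70, 23, 1309]);


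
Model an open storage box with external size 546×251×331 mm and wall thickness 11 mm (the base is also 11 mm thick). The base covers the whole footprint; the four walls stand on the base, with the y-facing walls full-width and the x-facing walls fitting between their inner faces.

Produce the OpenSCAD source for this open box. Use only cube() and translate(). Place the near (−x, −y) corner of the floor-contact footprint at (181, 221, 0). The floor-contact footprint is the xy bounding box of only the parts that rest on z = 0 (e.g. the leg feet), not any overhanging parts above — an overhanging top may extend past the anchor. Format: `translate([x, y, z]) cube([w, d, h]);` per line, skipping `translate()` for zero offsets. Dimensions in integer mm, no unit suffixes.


translate([181, 221, 0]) cube([546, 251, 11]);
translate([181, 221, 11]) cube([546, 11, 320]);
translate([181, 461, 11]) cube([546, 11, 320]);
translate([181, 232, 11]) cube([11, 229, 320]);
translate([716, 232, 11]) cube([11, 229, 320]);


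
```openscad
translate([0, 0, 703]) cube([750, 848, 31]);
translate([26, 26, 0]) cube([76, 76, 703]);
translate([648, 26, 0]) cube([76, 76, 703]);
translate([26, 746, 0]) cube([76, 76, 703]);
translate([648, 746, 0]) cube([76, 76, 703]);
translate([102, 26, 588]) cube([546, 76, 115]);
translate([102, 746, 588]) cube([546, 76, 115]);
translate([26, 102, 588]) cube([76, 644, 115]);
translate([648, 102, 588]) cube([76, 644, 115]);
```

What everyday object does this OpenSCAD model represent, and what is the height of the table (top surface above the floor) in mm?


A table. The table height is 734 mm.

A 750×848×31 slab sits at z = 703 on four 76 mm square posts — a table. The top surface is at 703 + 31 = 734 mm.


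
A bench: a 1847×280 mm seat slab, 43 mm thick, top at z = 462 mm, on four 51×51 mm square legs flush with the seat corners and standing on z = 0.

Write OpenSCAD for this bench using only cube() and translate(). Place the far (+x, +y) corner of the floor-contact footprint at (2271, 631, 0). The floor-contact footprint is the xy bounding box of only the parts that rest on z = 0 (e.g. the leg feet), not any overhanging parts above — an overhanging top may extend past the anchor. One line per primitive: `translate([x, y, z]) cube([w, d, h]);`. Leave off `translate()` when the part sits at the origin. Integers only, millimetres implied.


translate([424, 351, 419]) cube([1847, 280, 43]);
translate([424, 351, 0]) cube([51, 51, 419]);
translate([424, 580, 0]) cube([51, 51, 419]);
translate([2220, 351, 0]) cube([51, 51, 419]);
translate([2220, 580, 0]) cube([51, 51, 419]);


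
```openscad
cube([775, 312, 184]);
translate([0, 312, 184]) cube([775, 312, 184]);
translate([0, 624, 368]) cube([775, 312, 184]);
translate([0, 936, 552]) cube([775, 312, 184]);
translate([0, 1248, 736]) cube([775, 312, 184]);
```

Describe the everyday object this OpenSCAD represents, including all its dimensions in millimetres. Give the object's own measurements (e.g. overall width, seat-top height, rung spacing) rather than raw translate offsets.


A straight staircase of 5 solid steps. Each step is 775 mm wide (x), 312 mm deep (y, the going) and 184 mm tall (the rise). The first step rests on the floor; each subsequent step sits one going further in +y and one rise higher in +z, directly behind and above the previous step with no overlap.


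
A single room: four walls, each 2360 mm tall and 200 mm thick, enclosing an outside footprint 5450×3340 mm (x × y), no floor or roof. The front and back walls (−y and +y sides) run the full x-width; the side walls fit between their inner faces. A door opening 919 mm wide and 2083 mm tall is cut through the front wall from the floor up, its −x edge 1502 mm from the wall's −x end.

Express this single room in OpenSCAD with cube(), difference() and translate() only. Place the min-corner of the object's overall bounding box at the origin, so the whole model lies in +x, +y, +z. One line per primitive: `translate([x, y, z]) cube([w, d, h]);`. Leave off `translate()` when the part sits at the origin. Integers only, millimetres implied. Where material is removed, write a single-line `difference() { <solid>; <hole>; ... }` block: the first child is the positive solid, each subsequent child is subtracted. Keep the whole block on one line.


difference() { cube([5450, 200, 2360]); translate([1502, 0, 0]) cube([919, 200, 2083]); }
translate([0, 3140, 0]) cube([5450, 200, 2360]);
translate([0, 200, 0]) cube([200, 2940, 2360]);
translate([5250, 200, 0]) cube([200, 2940, 2360]);


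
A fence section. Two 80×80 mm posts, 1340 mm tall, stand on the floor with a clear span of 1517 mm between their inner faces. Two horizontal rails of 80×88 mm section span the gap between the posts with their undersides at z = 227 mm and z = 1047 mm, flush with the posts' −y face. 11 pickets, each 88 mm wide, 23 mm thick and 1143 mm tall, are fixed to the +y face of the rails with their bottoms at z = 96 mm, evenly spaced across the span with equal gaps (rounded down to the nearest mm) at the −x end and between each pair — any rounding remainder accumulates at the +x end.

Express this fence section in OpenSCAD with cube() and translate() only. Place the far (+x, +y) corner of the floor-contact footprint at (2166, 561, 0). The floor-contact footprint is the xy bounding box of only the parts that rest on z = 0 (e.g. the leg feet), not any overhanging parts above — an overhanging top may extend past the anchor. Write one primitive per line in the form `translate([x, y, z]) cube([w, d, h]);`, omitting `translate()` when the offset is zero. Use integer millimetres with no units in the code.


translate([489, 481, 0]) cube([80, 80, 1340]);
translate([2086, 481, 0]) cube([80, 80, 1340]);
translate([569, 481, 227]) cube([1517, 80, 88]);
translate([569, 481, 1047]) cube([1517, 80, 88]);
translate([614, 561, 96]) cube([88, 23, 1143]);
translate([747, 561, 96]) cube([88, 23, 1143]);
translate([880, 561, 96]) cube([88, 23, 1143]);
translate([1013, 561, 96]) cube([88, 23, 1143]);
translate([1146, 561, 96]) cube([88, 23, 1143]);
translate([1279, 561, 96]) cube([88, 23, 1143]);
translate([1412, 561, 96]) cube([88, 23, 1143]);
translate([1545, 561, 96]) cube([88, 23, 1143]);
translate([1678, 561, 96]) cube([88, 23, 1143]);
translate([1811, 561, 96]) cube([88, 23, 1143]);
translate([1944, 561, 96]) cube([88, 23, 1143]);


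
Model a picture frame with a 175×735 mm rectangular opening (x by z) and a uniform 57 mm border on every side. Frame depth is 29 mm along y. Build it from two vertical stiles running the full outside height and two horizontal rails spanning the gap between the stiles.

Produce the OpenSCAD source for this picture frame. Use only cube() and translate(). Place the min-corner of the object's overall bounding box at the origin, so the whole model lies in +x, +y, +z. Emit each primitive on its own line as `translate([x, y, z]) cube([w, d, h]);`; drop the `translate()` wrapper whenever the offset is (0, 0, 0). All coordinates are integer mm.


cube([57, 29, 849]);
translate([232, 0, 0]) cube([57, 29, 849]);
translate([57, 0, 0]) cube([175, 29, 57]);
translate([57, 0, 792]) cube([175, 29, 57]);


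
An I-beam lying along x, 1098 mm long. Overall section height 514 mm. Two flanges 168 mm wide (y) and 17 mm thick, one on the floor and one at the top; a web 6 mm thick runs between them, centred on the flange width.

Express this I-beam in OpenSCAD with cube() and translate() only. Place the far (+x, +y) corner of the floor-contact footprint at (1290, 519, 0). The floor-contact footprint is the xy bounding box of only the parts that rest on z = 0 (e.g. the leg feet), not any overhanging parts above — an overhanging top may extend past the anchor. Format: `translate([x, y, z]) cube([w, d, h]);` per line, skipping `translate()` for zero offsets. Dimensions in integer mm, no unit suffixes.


translate([192, 351, 0]) cube([1098, 168, 17]);
translate([192, 432, 17]) cube([1098, 6, 480]);
translate([192, 351, 497]) cube([1098, 168, 17]);


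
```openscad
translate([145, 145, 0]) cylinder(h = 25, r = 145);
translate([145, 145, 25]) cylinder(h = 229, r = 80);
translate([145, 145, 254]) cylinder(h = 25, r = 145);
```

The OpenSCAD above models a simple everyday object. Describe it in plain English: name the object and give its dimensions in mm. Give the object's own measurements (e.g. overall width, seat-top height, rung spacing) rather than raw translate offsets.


A spool: two coaxial disc flanges of radius 145 mm and thickness 25 mm, joined by a core cylinder of radius 80 mm and height 229 mm. The lower flange rests on z = 0 and the three cylinders share a vertical axis.


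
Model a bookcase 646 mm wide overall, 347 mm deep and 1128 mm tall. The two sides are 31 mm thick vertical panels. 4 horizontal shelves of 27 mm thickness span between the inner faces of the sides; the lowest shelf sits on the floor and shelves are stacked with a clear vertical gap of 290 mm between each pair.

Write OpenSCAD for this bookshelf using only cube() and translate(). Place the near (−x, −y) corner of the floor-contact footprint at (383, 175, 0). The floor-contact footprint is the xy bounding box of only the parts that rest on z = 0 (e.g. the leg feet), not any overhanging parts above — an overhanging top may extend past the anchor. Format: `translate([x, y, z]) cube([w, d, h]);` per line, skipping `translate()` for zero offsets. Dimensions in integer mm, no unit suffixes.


translate([383, 175, 0]) cube([31, 347, 1128]);
translate([998, 175, 0]) cube([31, 347, 1128]);
translate([414, 175, 0]) cube([584, 347, 27]);
translate([414, 175, 317]) cube([584, 347, 27]);
translate([414, 175, 634]) cube([584, 347, 27]);
translate([414, 175, 951]) cube([584, 347, 27]);


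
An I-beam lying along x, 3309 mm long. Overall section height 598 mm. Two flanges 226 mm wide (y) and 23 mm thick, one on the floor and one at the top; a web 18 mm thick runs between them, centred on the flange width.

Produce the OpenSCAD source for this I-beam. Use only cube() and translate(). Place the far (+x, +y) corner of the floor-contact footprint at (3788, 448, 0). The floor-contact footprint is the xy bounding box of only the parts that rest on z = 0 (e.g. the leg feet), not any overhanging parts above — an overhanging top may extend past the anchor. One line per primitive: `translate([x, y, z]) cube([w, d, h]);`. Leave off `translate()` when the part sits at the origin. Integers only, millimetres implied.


translate([479, 222, 0]) cube([3309, 226, 23]);
translate([479, 326, 23]) cube([3309, 18, 552]);
translate([479, 222, 575]) cube([3309, 226, 23]);


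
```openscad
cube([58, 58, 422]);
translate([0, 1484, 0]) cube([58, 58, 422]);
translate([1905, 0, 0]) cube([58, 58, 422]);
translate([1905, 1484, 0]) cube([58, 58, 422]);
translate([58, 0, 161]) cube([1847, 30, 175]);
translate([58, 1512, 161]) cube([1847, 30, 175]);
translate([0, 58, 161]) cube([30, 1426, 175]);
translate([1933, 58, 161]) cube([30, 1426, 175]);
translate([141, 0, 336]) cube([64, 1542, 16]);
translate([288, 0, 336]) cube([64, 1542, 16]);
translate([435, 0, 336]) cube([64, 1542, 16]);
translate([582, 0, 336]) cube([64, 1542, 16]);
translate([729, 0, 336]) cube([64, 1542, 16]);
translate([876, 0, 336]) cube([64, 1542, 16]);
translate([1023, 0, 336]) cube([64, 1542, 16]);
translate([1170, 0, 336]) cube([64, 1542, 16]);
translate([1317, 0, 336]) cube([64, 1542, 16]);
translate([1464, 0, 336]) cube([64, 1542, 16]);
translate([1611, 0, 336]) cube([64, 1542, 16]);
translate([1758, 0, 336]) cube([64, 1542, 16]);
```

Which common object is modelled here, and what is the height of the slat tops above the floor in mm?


A bed frame. The slat-top height is 352 mm.

Four posts, four rails, and a row of slats — a bed frame. Slats sit on the rails at z = 161 + 175 = 336; with slat thickness 16, the top is 352 mm.


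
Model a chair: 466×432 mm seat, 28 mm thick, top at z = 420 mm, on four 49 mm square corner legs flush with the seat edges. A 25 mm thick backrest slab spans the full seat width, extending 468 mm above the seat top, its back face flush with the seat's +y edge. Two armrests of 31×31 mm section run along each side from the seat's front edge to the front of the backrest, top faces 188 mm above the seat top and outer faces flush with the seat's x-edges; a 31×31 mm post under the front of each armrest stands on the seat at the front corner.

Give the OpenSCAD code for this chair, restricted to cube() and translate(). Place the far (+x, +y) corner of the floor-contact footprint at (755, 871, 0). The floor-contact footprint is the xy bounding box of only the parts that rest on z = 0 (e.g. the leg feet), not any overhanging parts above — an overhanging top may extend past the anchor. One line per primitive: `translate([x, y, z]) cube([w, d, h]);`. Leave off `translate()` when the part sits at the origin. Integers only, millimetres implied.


// leg_h = 420 - 28 = 392
// arm post h = 188 - 31 = 157
translate([289, 439, 392]) cube([466, 432, 28]);
translate([289, 439, 0]) cube([49, 49, 392]);
translate([706, 439, 0]) cube([49, 49, 392]);
translate([289, 822, 0]) cube([49, 49, 392]);
translate([706, 822, 0]) cube([49, 49, 392]);
translate([289, 846, 420]) cube([466, 25, 468]);
translate([289, 439, 577]) cube([31, 407, 31]);
translate([724, 439, 577]) cube([31, 407, 31]);
translate([289, 439, 420]) cube([31, 31, 157]);
translate([724, 439, 420]) cube([31, 31, 157]);


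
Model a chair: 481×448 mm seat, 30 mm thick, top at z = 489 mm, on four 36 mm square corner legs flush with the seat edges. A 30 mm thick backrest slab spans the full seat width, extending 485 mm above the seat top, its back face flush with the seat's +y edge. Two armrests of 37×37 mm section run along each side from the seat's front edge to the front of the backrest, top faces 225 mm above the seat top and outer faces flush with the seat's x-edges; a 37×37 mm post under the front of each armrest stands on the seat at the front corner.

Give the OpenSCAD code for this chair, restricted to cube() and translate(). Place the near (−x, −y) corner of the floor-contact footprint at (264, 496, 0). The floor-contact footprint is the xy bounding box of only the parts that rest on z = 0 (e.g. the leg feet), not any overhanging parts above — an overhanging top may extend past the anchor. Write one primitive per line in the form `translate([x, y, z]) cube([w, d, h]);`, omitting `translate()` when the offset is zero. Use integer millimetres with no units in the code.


translate([264, 496, 459]) cube([481, 448, 30]);
translate([264, 496, 0]) cube([36, 36, 459]);
translate([709, 496, 0]) cube([36, 36, 459]);
translate([264, 908, 0]) cube([36, 36, 459]);
translate([709, 908, 0]) cube([36, 36, 459]);
translate([264, 914, 489]) cube([481, 30, 485]);
translate([264, 496, 677]) cube([37, 418, 37]);
translate([708, 496, 677]) cube([37, 418, 37]);
translate([264, 496, 489]) cube([37, 37, 188]);
translate([708, 496, 489]) cube([37, 37, 188]);


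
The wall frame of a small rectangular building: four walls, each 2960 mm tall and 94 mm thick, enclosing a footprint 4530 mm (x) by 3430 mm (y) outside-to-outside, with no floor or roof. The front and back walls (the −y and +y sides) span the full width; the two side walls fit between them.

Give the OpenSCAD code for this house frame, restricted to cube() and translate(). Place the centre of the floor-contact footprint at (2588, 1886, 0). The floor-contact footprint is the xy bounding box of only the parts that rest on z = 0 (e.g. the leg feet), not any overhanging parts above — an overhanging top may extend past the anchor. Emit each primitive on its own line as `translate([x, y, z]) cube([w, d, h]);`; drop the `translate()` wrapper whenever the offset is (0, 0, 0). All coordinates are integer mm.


translate([323, 171, 0]) cube([4530, 94, 2960]);
translate([323, 3507, 0]) cube([4530, 94, 2960]);
translate([323, 265, 0]) cube([94, 3242, 2960]);
translate([4759, 265, 0]) cube([94, 3242, 2960]);


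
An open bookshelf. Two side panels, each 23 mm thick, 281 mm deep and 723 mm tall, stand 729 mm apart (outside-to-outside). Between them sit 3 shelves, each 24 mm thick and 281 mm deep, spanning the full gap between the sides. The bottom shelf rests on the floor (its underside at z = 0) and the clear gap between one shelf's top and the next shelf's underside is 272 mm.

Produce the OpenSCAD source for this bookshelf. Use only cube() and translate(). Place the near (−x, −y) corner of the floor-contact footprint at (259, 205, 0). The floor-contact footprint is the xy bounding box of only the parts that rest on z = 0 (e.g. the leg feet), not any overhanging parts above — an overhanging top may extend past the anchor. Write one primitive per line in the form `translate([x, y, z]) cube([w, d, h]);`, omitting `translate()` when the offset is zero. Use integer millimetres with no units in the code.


translate([259, 205, 0]) cube([23, 281, 723]);
translate([965, 205, 0]) cube([23, 281, 723]);
translate([282, 205, 0]) cube([683, 281, 24]);
translate([282, 205, 296]) cube([683, 281, 24]);
translate([282, 205, 592]) cube([683, 281, 24]);


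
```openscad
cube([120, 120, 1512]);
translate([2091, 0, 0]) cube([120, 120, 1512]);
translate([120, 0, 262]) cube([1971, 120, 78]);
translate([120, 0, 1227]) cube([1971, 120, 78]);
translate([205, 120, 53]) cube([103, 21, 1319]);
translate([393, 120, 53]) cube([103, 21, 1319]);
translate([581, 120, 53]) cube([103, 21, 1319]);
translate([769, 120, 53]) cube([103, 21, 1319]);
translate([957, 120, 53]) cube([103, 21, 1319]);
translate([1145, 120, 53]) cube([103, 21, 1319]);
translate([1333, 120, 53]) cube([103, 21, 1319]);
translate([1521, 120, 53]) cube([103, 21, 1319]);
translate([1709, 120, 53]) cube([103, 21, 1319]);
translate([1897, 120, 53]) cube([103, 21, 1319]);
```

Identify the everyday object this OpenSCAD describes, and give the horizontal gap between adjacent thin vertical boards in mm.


A fence section. The picket gap is 85 mm.

Two posts, two rails, 10 pickets — a fence section. Span 1971 mm holds 10 pickets of 103 mm with 11 equal gaps: ⌊(1971 − 10·103) / 11⌋ = 85 mm.


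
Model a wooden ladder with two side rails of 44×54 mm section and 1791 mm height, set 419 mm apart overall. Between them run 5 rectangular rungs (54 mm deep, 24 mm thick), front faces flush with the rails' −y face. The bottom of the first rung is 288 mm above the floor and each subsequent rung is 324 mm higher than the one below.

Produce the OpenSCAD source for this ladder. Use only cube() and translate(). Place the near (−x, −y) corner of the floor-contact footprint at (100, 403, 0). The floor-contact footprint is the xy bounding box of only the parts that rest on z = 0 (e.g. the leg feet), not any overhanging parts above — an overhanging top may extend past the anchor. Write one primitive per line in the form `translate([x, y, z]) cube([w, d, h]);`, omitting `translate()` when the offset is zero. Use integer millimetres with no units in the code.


// rung span = 419 - 2*44 = 331
// rung[k] z = 288 + k*324
translate([100, 403, 0]) cube([44, 54, 1791]);
translate([475, 403, 0]) cube([44, 54, 1791]);
translate([144, 403, 288]) cube([331, 54, 24]);
translate([144, 403, 612]) cube([331, 54, 24]);
translate([144, 403, 936]) cube([331, 54, 24]);
translate([144, 403, 1260]) cube([331, 54, 24]);
translate([144, 403, 1584]) cube([331, 54, 24]);


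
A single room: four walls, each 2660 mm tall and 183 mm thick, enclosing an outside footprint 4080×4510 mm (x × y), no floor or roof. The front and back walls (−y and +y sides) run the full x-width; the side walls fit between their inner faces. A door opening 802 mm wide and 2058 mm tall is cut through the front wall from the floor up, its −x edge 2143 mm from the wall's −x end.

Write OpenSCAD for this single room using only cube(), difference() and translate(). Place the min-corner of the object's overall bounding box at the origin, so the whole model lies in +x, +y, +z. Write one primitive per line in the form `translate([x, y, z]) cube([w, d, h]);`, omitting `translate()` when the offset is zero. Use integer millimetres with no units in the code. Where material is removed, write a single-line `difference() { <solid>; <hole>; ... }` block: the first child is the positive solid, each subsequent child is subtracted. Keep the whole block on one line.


difference() { cube([4080, 183, 2660]); translate([2143, 0, 0]) cube([802, 183, 2058]); }
translate([0, 4327, 0]) cube([4080, 183, 2660]);
translate([0, 183, 0]) cube([183, 4144, 2660]);
translate([3897, 183, 0]) cube([183, 4144, 2660]);


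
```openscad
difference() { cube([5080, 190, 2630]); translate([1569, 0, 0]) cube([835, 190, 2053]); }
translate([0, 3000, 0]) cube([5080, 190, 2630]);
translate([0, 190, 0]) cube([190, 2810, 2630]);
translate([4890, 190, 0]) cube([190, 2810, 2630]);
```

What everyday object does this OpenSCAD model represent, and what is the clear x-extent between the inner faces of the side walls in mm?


A single room. The interior width is 4700 mm.

Four walls enclosing a rectangle with a door in the front wall — a room. Outside width 5080 minus two 190 mm walls gives 4700 mm.


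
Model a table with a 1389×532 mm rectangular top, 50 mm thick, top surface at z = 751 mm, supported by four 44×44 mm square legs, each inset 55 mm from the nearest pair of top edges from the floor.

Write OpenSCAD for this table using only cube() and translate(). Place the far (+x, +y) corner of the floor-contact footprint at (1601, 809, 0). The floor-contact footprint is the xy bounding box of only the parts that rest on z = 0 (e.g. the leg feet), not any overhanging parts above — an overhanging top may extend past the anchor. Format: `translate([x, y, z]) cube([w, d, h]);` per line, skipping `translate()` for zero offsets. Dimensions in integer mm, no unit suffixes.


translate([267, 332, 701]) cube([1389, 532, 50]);
translate([322, 387, 0]) cube([44, 44, 701]);
translate([1557, 387, 0]) cube([44, 44, 701]);
translate([322, 765, 0]) cube([44, 44, 701]);
translate([1557, 765, 0]) cube([44, 44, 701]);


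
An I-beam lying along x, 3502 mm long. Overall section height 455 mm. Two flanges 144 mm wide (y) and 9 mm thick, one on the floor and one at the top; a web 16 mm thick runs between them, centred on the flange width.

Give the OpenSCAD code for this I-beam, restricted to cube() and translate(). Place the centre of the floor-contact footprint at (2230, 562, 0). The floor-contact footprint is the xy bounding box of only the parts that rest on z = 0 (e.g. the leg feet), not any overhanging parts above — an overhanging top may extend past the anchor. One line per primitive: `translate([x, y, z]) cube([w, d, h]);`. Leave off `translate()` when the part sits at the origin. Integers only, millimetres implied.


translate([479, 490, 0]) cube([3502, 144, 9]);
translate([479, 554, 9]) cube([3502, 16, 437]);
translate([479, 490, 446]) cube([3502, 144, 9]);


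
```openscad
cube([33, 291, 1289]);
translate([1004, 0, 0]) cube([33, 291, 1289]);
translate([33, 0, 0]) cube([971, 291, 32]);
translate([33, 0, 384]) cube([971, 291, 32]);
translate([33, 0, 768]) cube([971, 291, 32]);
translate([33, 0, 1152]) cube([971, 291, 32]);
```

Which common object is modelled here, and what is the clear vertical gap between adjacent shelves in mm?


A bookshelf. The clear shelf gap is 352 mm.

Two tall side panels with 4 horizontal boards between them — a bookshelf. The first two shelf undersides are at z = 0 and z = 384; with shelf thickness 32, the clear gap is 384 − 0 − 32 = 352 mm.


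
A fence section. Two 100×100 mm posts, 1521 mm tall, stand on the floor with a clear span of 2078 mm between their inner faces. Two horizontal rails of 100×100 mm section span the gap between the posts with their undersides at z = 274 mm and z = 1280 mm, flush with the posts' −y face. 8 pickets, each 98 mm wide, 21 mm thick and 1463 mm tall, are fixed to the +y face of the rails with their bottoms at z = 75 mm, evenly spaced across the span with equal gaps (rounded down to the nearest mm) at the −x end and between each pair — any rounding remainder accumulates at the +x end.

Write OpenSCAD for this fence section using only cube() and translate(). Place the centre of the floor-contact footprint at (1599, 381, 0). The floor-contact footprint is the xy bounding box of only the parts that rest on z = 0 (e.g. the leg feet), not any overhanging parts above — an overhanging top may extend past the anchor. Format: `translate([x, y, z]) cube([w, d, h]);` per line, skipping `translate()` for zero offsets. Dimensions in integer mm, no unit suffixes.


translate([460, 331, 0]) cube([100, 100, 1521]);
translate([2638, 331, 0]) cube([100, 100, 1521]);
translate([560, 331, 274]) cube([2078, 100, 100]);
translate([560, 331, 1280]) cube([2078, 100, 100]);
translate([703, 431, 75]) cube([98, 21, 1463]);
translate([944, 431, 75]) cube([98, 21, 1463]);
translate([1185, 431, 75]) cube([98, 21, 1463]);
translate([1426, 431, 75]) cube([98, 21, 1463]);
translate([1667, 431, 75]) cube([98, 21, 1463]);
translate([1908, 431, 75]) cube([98, 21, 1463]);
translate([2149, 431, 75]) cube([98, 21, 1463]);
translate([2390, 431, 75]) cube([98, 21, 1463]);


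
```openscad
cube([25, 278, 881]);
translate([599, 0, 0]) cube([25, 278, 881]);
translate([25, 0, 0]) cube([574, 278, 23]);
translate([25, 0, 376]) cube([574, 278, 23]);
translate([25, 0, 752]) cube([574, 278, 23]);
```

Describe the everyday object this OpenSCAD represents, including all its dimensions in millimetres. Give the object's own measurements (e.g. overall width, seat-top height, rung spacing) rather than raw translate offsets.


An open bookshelf. Two side panels, each 25 mm thick, 278 mm deep and 881 mm tall, stand 624 mm apart (outside-to-outside). Between them sit 3 shelves, each 23 mm thick and 278 mm deep, spanning the full gap between the sides. The bottom shelf rests on the floor (its underside at z = 0) and the clear gap between one shelf's top and the next shelf's underside is 353 mm.


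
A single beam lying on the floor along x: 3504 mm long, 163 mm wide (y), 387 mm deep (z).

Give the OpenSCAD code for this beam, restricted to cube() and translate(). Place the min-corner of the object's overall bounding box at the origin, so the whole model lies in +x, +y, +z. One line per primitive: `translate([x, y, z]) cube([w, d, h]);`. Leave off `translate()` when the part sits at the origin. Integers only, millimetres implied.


cube([3504, 163, 387]);
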